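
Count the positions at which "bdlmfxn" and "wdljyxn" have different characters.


String 1: 'bdlmfxn'
String 2: 'wdljyxn'
Compare each position: pos 0: 'b'!='w', pos 1: 'd'=='d', pos 2: 'l'=='l', pos 3: 'm'!='j', pos 4: 'f'!='y', pos 5: 'x'=='x', pos 6: 'n'=='n'
Differing positions: 3
Hamming distance: 3


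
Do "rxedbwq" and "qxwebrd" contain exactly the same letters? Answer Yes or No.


String 1: 'rxedbwq' -> sorted: 'bdeqrwx'
String 2: 'qxwebrd' -> sorted: 'bdeqrwx'
Compare sorted forms: 'bdeqrwx' == 'bdeqrwx'
Anagram: Yes


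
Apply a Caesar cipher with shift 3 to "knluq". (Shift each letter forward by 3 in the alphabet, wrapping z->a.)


Input: 'knluq', shift = 3
Operation: for each letter, (position + 3) mod 26
Mapping: 'k'(10+3=13)->'n', 'n'(13+3=16)->'q', 'l'(11+3=14)->'o', 'u'(20+3=23)->'x', 'q'(16+3=19)->'t'
Result: nqoxt


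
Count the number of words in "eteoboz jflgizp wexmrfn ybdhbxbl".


Input string: 'eteoboz jflgizp wexmrfn ybdhbxbl'
Operation: split by spaces
Words found: 'eteoboz', 'jflgizp', 'wexmrfn', 'ybdhbxbl'
Word count: 4


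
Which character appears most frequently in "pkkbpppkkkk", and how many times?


Input: 'pkkbpppkkkk'
Operation: tally each character
Counts: 'b':1, 'k':6, 'p':4
Maximum: 'k' appears 6 times


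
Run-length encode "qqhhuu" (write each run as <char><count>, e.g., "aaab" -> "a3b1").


Input: 'qqhhuu'
Operation: identify consecutive runs
Runs: 'qq' -> q2, 'hh' -> h2, 'uu' -> u2
Encoded: q2h2u2


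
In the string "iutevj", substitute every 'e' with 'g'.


Input string: 'iutevj'
Operation: replace 'e' with 'g'
Positions of 'e': 3
After replacement: iutgvj


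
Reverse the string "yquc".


Input string: 'yquc'
Operation: reverse character order
Original order: 'y' -> 'q' -> 'u' -> 'c'
Reversed order: 'c' -> 'u' -> 'q' -> 'y'
Result: cuqy


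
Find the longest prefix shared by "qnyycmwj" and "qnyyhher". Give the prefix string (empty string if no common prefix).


String 1: 'qnyycmwj'
String 2: 'qnyyhher'
Compare position by position:
pos 0: 'q' vs 'q' match
pos 1: 'n' vs 'n' match
pos 2: 'y' vs 'y' match
pos 3: 'y' vs 'y' match
pos 4: 'c' vs 'h' differ -> stop
Longest common prefix: "qnyy" (length 4)


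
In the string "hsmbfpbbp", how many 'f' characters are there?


Input string: 'hsmbfpbbp'
Target character: 'f'
Scan each position: s[4]='f'
Matches found at indices: 4
Total: 1


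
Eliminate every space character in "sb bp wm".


Input string: 'sb bp wm'
Operation: remove all spaces
Words: 'sb', 'bp', 'wm'
Join without spaces: sbbpwm


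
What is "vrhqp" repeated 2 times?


Input string: 'vrhqp'
Operation: repeat 2 times
Concatenation: 'vrhqp' + 'vrhqp'
Result: vrhqpvrhqp


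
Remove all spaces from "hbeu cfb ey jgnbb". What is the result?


Input string: 'hbeu cfb ey jgnbb'
Operation: remove all spaces
Words: 'hbeu', 'cfb', 'ey', 'jgnbb'
Join without spaces: hbeucfbeyjgnbb


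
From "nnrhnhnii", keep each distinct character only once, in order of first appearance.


Input: 'nnrhnhnii'
Operation: keep first occurrence of each character
Scan: s[0]='n' new -> keep; s[1]='n' seen -> skip; s[2]='r' new -> keep; s[3]='h' new -> keep; s[4]='n' seen -> skip; s[5]='h' seen -> skip; s[6]='n' seen -> skip; s[7]='i' new -> keep; s[8]='i' seen -> skip
Result: nrhi


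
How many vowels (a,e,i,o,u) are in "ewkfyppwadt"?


Input string: 'ewkfyppwadt'
Operation: count vowels (a, e, i, o, u)
Scan: s[0]='e' (vowel), s[1]='w', s[2]='k', s[3]='f', s[4]='y', s[5]='p', s[6]='p', s[7]='w', s[8]='a' (vowel), s[9]='d', s[10]='t'
Vowels found: 2
Result: 2


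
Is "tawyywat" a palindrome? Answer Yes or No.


Input string: 'tawyywat'
Reversed: 'tawyywat'
Compare pairs: s[0]='t' vs s[7]='t' (match), s[1]='a' vs s[6]='a' (match), s[2]='w' vs s[5]='w' (match), s[3]='y' vs s[4]='y' (match)
Palindrome: Yes


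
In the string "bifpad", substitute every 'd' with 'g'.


Input string: 'bifpad'
Operation: replace 'd' with 'g'
Positions of 'd': 5
After replacement: bifpag


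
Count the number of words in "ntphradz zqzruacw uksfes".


Input string: 'ntphradz zqzruacw uksfes'
Operation: split by spaces
Words found: 'ntphradz', 'zqzruacw', 'uksfes'
Word count: 3


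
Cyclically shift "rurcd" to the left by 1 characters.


Input: 'rurcd', shift = 1
Operation: split at index 1 and swap parts
Front part s[0:1] = 'r'
Back part s[1:] = 'urcd'
Rotated = back + front = 'urcd' + 'r'
Result: urcdr


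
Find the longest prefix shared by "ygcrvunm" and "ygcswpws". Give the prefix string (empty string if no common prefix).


String 1: 'ygcrvunm'
String 2: 'ygcswpws'
Compare position by position:
pos 0: 'y' vs 'y' match
pos 1: 'g' vs 'g' match
pos 2: 'c' vs 'c' match
pos 3: 'r' vs 's' differ -> stop
Longest common prefix: "ygc" (length 3)


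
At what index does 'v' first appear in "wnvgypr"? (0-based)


Input string: 'wnvgypr'
Target: 'v'
Scanning left to right: s[0]='w', s[1]='n', s[2]='v'
First match at index: 2


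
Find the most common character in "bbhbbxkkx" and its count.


Input: 'bbhbbxkkx'
Operation: tally each character
Counts: 'b':4, 'h':1, 'k':2, 'x':2
Maximum: 'b' appears 4 times


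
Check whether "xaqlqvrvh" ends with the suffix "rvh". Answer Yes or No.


Input string: 'xaqlqvrvh'
Suffix to check: 'rvh'
Last 3 characters of input: 'rvh'
Match: True
Result: Yes


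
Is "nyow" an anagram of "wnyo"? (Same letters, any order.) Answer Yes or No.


String 1: 'wnyo' -> sorted: 'nowy'
String 2: 'nyow' -> sorted: 'nowy'
Compare sorted forms: 'nowy' == 'nowy'
Anagram: Yes


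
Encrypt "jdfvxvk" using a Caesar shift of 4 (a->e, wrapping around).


Input: 'jdfvxvk', shift = 4
Operation: for each letter, (position + 4) mod 26
Mapping: 'j'(9+4=13)->'n', 'd'(3+4=7)->'h', 'f'(5+4=9)->'j', 'v'(21+4=25)->'z', 'x'(23+4=27, 27 mod 26=1)->'b', 'v'(21+4=25)->'z', 'k'(10+4=14)->'o'
Result: nhjzbzo


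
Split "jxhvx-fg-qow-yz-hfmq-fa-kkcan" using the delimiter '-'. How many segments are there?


Input string: 'jxhvx-fg-qow-yz-hfmq-fa-kkcan'
Delimiter: '-'
Split result: 'jxhvx', 'fg', 'qow', 'yz', 'hfmq', 'fa', 'kkcan'
Number of parts: 7


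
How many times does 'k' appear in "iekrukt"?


Input string: 'iekrukt'
Target character: 'k'
Scan each position: s[2]='k', s[5]='k'
Matches found at indices: 2, 5
Total: 2


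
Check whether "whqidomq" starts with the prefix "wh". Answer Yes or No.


Input string: 'whqidomq'
Prefix to check: 'wh'
First 2 characters of input: 'wh'
Match: True
Result: Yes


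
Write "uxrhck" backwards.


Input string: 'uxrhck'
Operation: reverse character order
Original order: 'u' -> 'x' -> 'r' -> 'h' -> 'c' -> 'k'
Reversed order: 'k' -> 'c' -> 'h' -> 'r' -> 'x' -> 'u'
Result: kchrxu


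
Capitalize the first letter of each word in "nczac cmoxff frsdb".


Input string: 'nczac cmoxff frsdb'
Operation: capitalize first letter of each word
Word transformations: 'nczac'->'Nczac', 'cmoxff'->'Cmoxff', 'frsdb'->'Frsdb'
Result: Nczac Cmoxff Frsdb


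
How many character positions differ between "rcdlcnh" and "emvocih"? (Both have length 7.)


String 1: 'rcdlcnh'
String 2: 'emvocih'
Compare each position: pos 0: 'r'!='e', pos 1: 'c'!='m', pos 2: 'd'!='v', pos 3: 'l'!='o', pos 4: 'c'=='c', pos 5: 'n'!='i', pos 6: 'h'=='h'
Differing positions: 5
Hamming distance: 5


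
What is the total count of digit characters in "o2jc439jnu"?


Input string: 'o2jc439jnu'
Operation: count digit characters (0-9)
Scan: 'o', '2'(digit), 'j', 'c', '4'(digit), '3'(digit), '9'(digit), 'j', 'n', 'u'
Digits found: 4
Result: 4


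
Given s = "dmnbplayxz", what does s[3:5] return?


Input string: 'dmnbplayxz'
Operation: slice [3:5]
Extract characters: s[3]='b', s[4]='p'
Result: bp


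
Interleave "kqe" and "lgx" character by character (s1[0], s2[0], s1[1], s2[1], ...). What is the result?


String 1: 'kqe'
String 2: 'lgx'
Operation: alternate characters
Pairs: 'k'+'l', 'q'+'g', 'e'+'x'
Result: klqgex


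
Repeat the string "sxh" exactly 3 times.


Input string: 'sxh'
Operation: repeat 3 times
Concatenation: 'sxh' + 'sxh' + 'sxh'
Result: sxhsxhsxh


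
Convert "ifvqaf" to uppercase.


Input string: 'ifvqaf'
Operation: convert each letter to uppercase
Mapping: 'i'->'I', 'f'->'F', 'v'->'V', 'q'->'Q', 'a'->'A', 'f'->'F'
Result: IFVQAF


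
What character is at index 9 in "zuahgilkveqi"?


Input string: 'zuahgilkveqi'
Operation: get character at index 9
Index mapping: s[0]='z', s[1]='u', s[2]='a', s[3]='h', s[4]='g', s[5]='i', s[6]='l', s[7]='k', s[8]='v', s[9]='e'
Result: 'e'


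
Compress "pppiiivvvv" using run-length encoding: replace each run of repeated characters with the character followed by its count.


Input: 'pppiiivvvv'
Operation: identify consecutive runs
Runs: 'ppp' -> p3, 'iii' -> i3, 'vvvv' -> v4
Encoded: p3i3v4


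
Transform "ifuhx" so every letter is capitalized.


Input string: 'ifuhx'
Operation: convert each letter to uppercase
Mapping: 'i'->'I', 'f'->'F', 'u'->'U', 'h'->'H', 'x'->'X'
Result: IFUHX


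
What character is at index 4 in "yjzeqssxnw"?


Input string: 'yjzeqssxnw'
Operation: get character at index 4
Index mapping: s[0]='y', s[1]='j', s[2]='z', s[3]='e', s[4]='q'
Result: 'q'


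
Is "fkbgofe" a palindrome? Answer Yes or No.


Input string: 'fkbgofe'
Reversed: 'efogbkf'
Compare pairs: s[0]='f' vs s[6]='e' (mismatch), s[1]='k' vs s[5]='f' (mismatch), s[2]='b' vs s[4]='o' (mismatch)
Palindrome: No


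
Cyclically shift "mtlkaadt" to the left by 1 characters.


Input: 'mtlkaadt', shift = 1
Operation: split at index 1 and swap parts
Front part s[0:1] = 'm'
Back part s[1:] = 'tlkaadt'
Rotated = back + front = 'tlkaadt' + 'm'
Result: tlkaadtm


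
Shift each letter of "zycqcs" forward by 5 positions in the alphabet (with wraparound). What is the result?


Input: 'zycqcs', shift = 5
Operation: for each letter, (position + 5) mod 26
Mapping: 'z'(25+5=30, 30 mod 26=4)->'e', 'y'(24+5=29, 29 mod 26=3)->'d', 'c'(2+5=7)->'h', 'q'(16+5=21)->'v', 'c'(2+5=7)->'h', 's'(18+5=23)->'x'
Result: edhvhx


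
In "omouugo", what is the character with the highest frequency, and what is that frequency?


Input: 'omouugo'
Operation: tally each character
Counts: 'g':1, 'm':1, 'o':3, 'u':2
Maximum: 'o' appears 3 times


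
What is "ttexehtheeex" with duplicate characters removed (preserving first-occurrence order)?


Input: 'ttexehtheeex'
Operation: keep first occurrence of each character
Scan: s[0]='t' new -> keep; s[1]='t' seen -> skip; s[2]='e' new -> keep; s[3]='x' new -> keep; s[4]='e' seen -> skip; s[5]='h' new -> keep; s[6]='t' seen -> skip; s[7]='h' seen -> skip; s[8]='e' seen -> skip; s[9]='e' seen -> skip; s[10]='e' seen -> skip; s[11]='x' seen -> skip
Result: texh


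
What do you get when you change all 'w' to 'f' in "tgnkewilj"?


Input string: 'tgnkewilj'
Operation: replace 'w' with 'f'
Positions of 'w': 5
After replacement: tgnkefilj


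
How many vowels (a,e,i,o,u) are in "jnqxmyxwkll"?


Input string: 'jnqxmyxwkll'
Operation: count vowels (a, e, i, o, u)
Scan: s[0]='j', s[1]='n', s[2]='q', s[3]='x', s[4]='m', s[5]='y', s[6]='x', s[7]='w', s[8]='k', s[9]='l', s[10]='l'
Vowels found: 0
Result: 0


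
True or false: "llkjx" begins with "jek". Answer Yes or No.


Input string: 'llkjx'
Prefix to check: 'jek'
First 3 characters of input: 'llk'
Match: False
Result: No


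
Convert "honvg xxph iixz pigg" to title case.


Input string: 'honvg xxph iixz pigg'
Operation: capitalize first letter of each word
Word transformations: 'honvg'->'Honvg', 'xxph'->'Xxph', 'iixz'->'Iixz', 'pigg'->'Pigg'
Result: Honvg Xxph Iixz Pigg


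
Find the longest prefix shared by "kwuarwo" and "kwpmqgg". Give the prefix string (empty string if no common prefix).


String 1: 'kwuarwo'
String 2: 'kwpmqgg'
Compare position by position:
pos 0: 'k' vs 'k' match
pos 1: 'w' vs 'w' match
pos 2: 'u' vs 'p' differ -> stop
Longest common prefix: "kw" (length 2)


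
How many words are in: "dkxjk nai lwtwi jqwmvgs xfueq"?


Input string: 'dkxjk nai lwtwi jqwmvgs xfueq'
Operation: split by spaces
Words found: 'dkxjk', 'nai', 'lwtwi', 'jqwmvgs', 'xfueq'
Word count: 5


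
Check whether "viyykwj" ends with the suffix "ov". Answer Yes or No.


Input string: 'viyykwj'
Suffix to check: 'ov'
Last 2 characters of input: 'wj'
Match: False
Result: No


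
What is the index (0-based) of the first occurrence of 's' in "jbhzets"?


Input string: 'jbhzets'
Target: 's'
Scanning left to right: s[0]='j', s[1]='b', s[2]='h', s[3]='z', s[4]='e', s[5]='t', s[6]='s'
First match at index: 6


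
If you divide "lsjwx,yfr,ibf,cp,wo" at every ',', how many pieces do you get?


Input string: 'lsjwx,yfr,ibf,cp,wo'
Delimiter: ','
Split result: 'lsjwx', 'yfr', 'ibf', 'cp', 'wo'
Number of parts: 5


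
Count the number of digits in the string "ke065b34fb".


Input string: 'ke065b34fb'
Operation: count digit characters (0-9)
Scan: 'k', 'e', '0'(digit), '6'(digit), '5'(digit), 'b', '3'(digit), '4'(digit), 'f', 'b'
Digits found: 5
Result: 5


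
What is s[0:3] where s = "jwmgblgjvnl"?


Input string: 'jwmgblgjvnl'
Operation: slice [0:3]
Extract characters: s[0]='j', s[1]='w', s[2]='m'
Result: jwm


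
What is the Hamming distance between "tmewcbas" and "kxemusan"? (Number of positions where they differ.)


String 1: 'tmewcbas'
String 2: 'kxemusan'
Compare each position: pos 0: 't'!='k', pos 1: 'm'!='x', pos 2: 'e'=='e', pos 3: 'w'!='m', pos 4: 'c'!='u', pos 5: 'b'!='s', pos 6: 'a'=='a', pos 7: 's'!='n'
Differing positions: 6
Hamming distance: 6


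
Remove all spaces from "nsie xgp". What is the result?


Input string: 'nsie xgp'
Operation: remove all spaces
Words: 'nsie', 'xgp'
Join without spaces: nsiexgp


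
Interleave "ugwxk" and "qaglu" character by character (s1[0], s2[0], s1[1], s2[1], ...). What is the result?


String 1: 'ugwxk'
String 2: 'qaglu'
Operation: alternate characters
Pairs: 'u'+'q', 'g'+'a', 'w'+'g', 'x'+'l', 'k'+'u'
Result: uqgawgxlku


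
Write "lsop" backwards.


Input string: 'lsop'
Operation: reverse character order
Original order: 'l' -> 's' -> 'o' -> 'p'
Reversed order: 'p' -> 'o' -> 's' -> 'l'
Result: posl


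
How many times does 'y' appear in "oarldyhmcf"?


Input string: 'oarldyhmcf'
Target character: 'y'
Scan each position: s[5]='y'
Matches found at indices: 5
Total: 1


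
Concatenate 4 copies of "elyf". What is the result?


Input string: 'elyf'
Operation: repeat 4 times
Concatenation: 'elyf' + 'elyf' + 'elyf' + 'elyf'
Result: elyfelyfelyfelyf


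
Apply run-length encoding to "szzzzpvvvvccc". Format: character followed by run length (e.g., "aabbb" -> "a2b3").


Input: 'szzzzpvvvvccc'
Operation: identify consecutive runs
Runs: 's' -> s1, 'zzzz' -> z4, 'p' -> p1, 'vvvv' -> v4, 'ccc' -> c3
Encoded: s1z4p1v4c3


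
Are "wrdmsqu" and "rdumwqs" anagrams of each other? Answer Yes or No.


String 1: 'wrdmsqu' -> sorted: 'dmqrsuw'
String 2: 'rdumwqs' -> sorted: 'dmqrsuw'
Compare sorted forms: 'dmqrsuw' == 'dmqrsuw'
Anagram: Yes


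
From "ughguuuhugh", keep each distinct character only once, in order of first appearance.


Input: 'ughguuuhugh'
Operation: keep first occurrence of each character
Scan: s[0]='u' new -> keep; s[1]='g' new -> keep; s[2]='h' new -> keep; s[3]='g' seen -> skip; s[4]='u' seen -> skip; s[5]='u' seen -> skip; s[6]='u' seen -> skip; s[7]='h' seen -> skip; s[8]='u' seen -> skip; s[9]='g' seen -> skip; s[10]='h' seen -> skip
Result: ugh


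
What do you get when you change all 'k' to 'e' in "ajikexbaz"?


Input string: 'ajikexbaz'
Operation: replace 'k' with 'e'
Positions of 'k': 3
After replacement: ajieexbaz


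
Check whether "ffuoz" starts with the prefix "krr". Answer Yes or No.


Input string: 'ffuoz'
Prefix to check: 'krr'
First 3 characters of input: 'ffu'
Match: False
Result: No


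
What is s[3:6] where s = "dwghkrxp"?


Input string: 'dwghkrxp'
Operation: slice [3:6]
Extract characters: s[3]='h', s[4]='k', s[5]='r'
Result: hkr


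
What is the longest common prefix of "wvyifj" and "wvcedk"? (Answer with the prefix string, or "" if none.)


String 1: 'wvyifj'
String 2: 'wvcedk'
Compare position by position:
pos 0: 'w' vs 'w' match
pos 1: 'v' vs 'v' match
pos 2: 'y' vs 'c' differ -> stop
Longest common prefix: "wv" (length 2)


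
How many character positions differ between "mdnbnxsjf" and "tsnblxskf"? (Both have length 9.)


String 1: 'mdnbnxsjf'
String 2: 'tsnblxskf'
Compare each position: pos 0: 'm'!='t', pos 1: 'd'!='s', pos 2: 'n'=='n', pos 3: 'b'=='b', pos 4: 'n'!='l', pos 5: 'x'=='x', pos 6: 's'=='s', pos 7: 'j'!='k', pos 8: 'f'=='f'
Differing positions: 4
Hamming distance: 4


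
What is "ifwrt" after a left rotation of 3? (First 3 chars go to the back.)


Input: 'ifwrt', shift = 3
Operation: split at index 3 and swap parts
Front part s[0:3] = 'ifw'
Back part s[3:] = 'rt'
Rotated = back + front = 'rt' + 'ifw'
Result: rtifw


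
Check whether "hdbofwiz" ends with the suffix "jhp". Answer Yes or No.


Input string: 'hdbofwiz'
Suffix to check: 'jhp'
Last 3 characters of input: 'wiz'
Match: False
Result: No


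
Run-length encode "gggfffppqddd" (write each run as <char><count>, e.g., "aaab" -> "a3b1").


Input: 'gggfffppqddd'
Operation: identify consecutive runs
Runs: 'ggg' -> g3, 'fff' -> f3, 'pp' -> p2, 'q' -> q1, 'ddd' -> d3
Encoded: g3f3p2q1d3


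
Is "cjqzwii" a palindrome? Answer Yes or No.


Input string: 'cjqzwii'
Reversed: 'iiwzqjc'
Compare pairs: s[0]='c' vs s[6]='i' (mismatch), s[1]='j' vs s[5]='i' (mismatch), s[2]='q' vs s[4]='w' (mismatch)
Palindrome: No


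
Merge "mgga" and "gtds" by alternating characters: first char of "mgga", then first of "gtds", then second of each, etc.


String 1: 'mgga'
String 2: 'gtds'
Operation: alternate characters
Pairs: 'm'+'g', 'g'+'t', 'g'+'d', 'a'+'s'
Result: mggtgdas


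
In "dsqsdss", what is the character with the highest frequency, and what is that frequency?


Input: 'dsqsdss'
Operation: tally each character
Counts: 'd':2, 'q':1, 's':4
Maximum: 's' appears 4 times


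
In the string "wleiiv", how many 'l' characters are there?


Input string: 'wleiiv'
Target character: 'l'
Scan each position: s[1]='l'
Matches found at indices: 1
Total: 1


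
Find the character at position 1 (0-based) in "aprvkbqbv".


Input string: 'aprvkbqbv'
Operation: get character at index 1
Index mapping: s[0]='a', s[1]='p'
Result: 'p'


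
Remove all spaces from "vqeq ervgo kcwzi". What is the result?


Input string: 'vqeq ervgo kcwzi'
Operation: remove all spaces
Words: 'vqeq', 'ervgo', 'kcwzi'
Join without spaces: vqeqervgokcwzi


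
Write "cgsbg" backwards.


Input string: 'cgsbg'
Operation: reverse character order
Original order: 'c' -> 'g' -> 's' -> 'b' -> 'g'
Reversed order: 'g' -> 'b' -> 's' -> 'g' -> 'c'
Result: gbsgc


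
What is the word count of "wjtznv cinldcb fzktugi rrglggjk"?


Input string: 'wjtznv cinldcb fzktugi rrglggjk'
Operation: split by spaces
Words found: 'wjtznv', 'cinldcb', 'fzktugi', 'rrglggjk'
Word count: 4


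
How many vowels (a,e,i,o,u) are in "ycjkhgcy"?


Input string: 'ycjkhgcy'
Operation: count vowels (a, e, i, o, u)
Scan: s[0]='y', s[1]='c', s[2]='j', s[3]='k', s[4]='h', s[5]='g', s[6]='c', s[7]='y'
Vowels found: 0
Result: 0


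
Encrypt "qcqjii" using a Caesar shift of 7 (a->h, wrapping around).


Input: 'qcqjii', shift = 7
Operation: for each letter, (position + 7) mod 26
Mapping: 'q'(16+7=23)->'x', 'c'(2+7=9)->'j', 'q'(16+7=23)->'x', 'j'(9+7=16)->'q', 'i'(8+7=15)->'p', 'i'(8+7=15)->'p'
Result: xjxqpp


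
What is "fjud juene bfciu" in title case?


Input string: 'fjud juene bfciu'
Operation: capitalize first letter of each word
Word transformations: 'fjud'->'Fjud', 'juene'->'Juene', 'bfciu'->'Bfciu'
Result: Fjud Juene Bfciu


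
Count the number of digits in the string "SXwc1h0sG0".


Input string: 'SXwc1h0sG0'
Operation: count digit characters (0-9)
Scan: 'S', 'X', 'w', 'c', '1'(digit), 'h', '0'(digit), 's', 'G', '0'(digit)
Digits found: 3
Result: 3


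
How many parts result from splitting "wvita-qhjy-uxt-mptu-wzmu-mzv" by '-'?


Input string: 'wvita-qhjy-uxt-mptu-wzmu-mzv'
Delimiter: '-'
Split result: 'wvita', 'qhjy', 'uxt', 'mptu', 'wzmu', 'mzv'
Number of parts: 6


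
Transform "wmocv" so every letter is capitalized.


Input string: 'wmocv'
Operation: convert each letter to uppercase
Mapping: 'w'->'W', 'm'->'M', 'o'->'O', 'c'->'C', 'v'->'V'
Result: WMOCV


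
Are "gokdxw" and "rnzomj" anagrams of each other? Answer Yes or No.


String 1: 'gokdxw' -> sorted: 'dgkowx'
String 2: 'rnzomj' -> sorted: 'jmnorz'
Compare sorted forms: 'dgkowx' != 'jmnorz'
Anagram: No


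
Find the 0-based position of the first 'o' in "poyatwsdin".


Input string: 'poyatwsdin'
Target: 'o'
Scanning left to right: s[0]='p', s[1]='o'
First match at index: 1


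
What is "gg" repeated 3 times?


Input string: 'gg'
Operation: repeat 3 times
Concatenation: 'gg' + 'gg' + 'gg'
Result: gggggg


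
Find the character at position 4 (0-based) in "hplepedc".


Input string: 'hplepedc'
Operation: get character at index 4
Index mapping: s[0]='h', s[1]='p', s[2]='l', s[3]='e', s[4]='p'
Result: 'p'


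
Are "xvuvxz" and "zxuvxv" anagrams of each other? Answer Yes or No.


String 1: 'xvuvxz' -> sorted: 'uvvxxz'
String 2: 'zxuvxv' -> sorted: 'uvvxxz'
Compare sorted forms: 'uvvxxz' == 'uvvxxz'
Anagram: Yes


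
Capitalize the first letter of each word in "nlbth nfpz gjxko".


Input string: 'nlbth nfpz gjxko'
Operation: capitalize first letter of each word
Word transformations: 'nlbth'->'Nlbth', 'nfpz'->'Nfpz', 'gjxko'->'Gjxko'
Result: Nlbth Nfpz Gjxko


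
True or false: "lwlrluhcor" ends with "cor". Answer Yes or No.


Input string: 'lwlrluhcor'
Suffix to check: 'cor'
Last 3 characters of input: 'cor'
Match: True
Result: Yes


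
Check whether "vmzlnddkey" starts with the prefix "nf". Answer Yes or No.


Input string: 'vmzlnddkey'
Prefix to check: 'nf'
First 2 characters of input: 'vm'
Match: False
Result: No


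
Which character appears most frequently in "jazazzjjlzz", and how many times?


Input: 'jazazzjjlzz'
Operation: tally each character
Counts: 'a':2, 'j':3, 'l':1, 'z':5
Maximum: 'z' appears 5 times


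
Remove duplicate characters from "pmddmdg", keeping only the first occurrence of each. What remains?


Input: 'pmddmdg'
Operation: keep first occurrence of each character
Scan: s[0]='p' new -> keep; s[1]='m' new -> keep; s[2]='d' new -> keep; s[3]='d' seen -> skip; s[4]='m' seen -> skip; s[5]='d' seen -> skip; s[6]='g' new -> keep
Result: pmdg


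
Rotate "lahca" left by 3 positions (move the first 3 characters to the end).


Input: 'lahca', shift = 3
Operation: split at index 3 and swap parts
Front part s[0:3] = 'lah'
Back part s[3:] = 'ca'
Rotated = back + front = 'ca' + 'lah'
Result: calah


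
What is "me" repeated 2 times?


Input string: 'me'
Operation: repeat 2 times
Concatenation: 'me' + 'me'
Result: meme


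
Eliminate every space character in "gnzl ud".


Input string: 'gnzl ud'
Operation: remove all spaces
Words: 'gnzl', 'ud'
Join without spaces: gnzlud


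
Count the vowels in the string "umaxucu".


Input string: 'umaxucu'
Operation: count vowels (a, e, i, o, u)
Scan: s[0]='u' (vowel), s[1]='m', s[2]='a' (vowel), s[3]='x', s[4]='u' (vowel), s[5]='c', s[6]='u' (vowel)
Vowels found: 4
Result: 4


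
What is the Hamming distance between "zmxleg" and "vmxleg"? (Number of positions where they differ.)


String 1: 'zmxleg'
String 2: 'vmxleg'
Compare each position: pos 0: 'z'!='v', pos 1: 'm'=='m', pos 2: 'x'=='x', pos 3: 'l'=='l', pos 4: 'e'=='e', pos 5: 'g'=='g'
Differing positions: 1
Hamming distance: 1


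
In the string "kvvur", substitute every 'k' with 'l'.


Input string: 'kvvur'
Operation: replace 'k' with 'l'
Positions of 'k': 0
After replacement: lvvur


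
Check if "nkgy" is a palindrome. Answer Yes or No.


Input string: 'nkgy'
Reversed: 'ygkn'
Compare pairs: s[0]='n' vs s[3]='y' (mismatch), s[1]='k' vs s[2]='g' (mismatch)
Palindrome: No


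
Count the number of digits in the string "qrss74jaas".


Input string: 'qrss74jaas'
Operation: count digit characters (0-9)
Scan: 'q', 'r', 's', 's', '7'(digit), '4'(digit), 'j', 'a', 'a', 's'
Digits found: 2
Result: 2


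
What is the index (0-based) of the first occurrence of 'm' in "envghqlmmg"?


Input string: 'envghqlmmg'
Target: 'm'
Scanning left to right: s[0]='e', s[1]='n', s[2]='v', s[3]='g', s[4]='h', s[5]='q', s[6]='l', s[7]='m'
First match at index: 7


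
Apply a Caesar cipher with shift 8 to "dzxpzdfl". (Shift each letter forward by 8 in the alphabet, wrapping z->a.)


Input: 'dzxpzdfl', shift = 8
Operation: for each letter, (position + 8) mod 26
Mapping: 'd'(3+8=11)->'l', 'z'(25+8=33, 33 mod 26=7)->'h', 'x'(23+8=31, 31 mod 26=5)->'f', 'p'(15+8=23)->'x', 'z'(25+8=33, 33 mod 26=7)->'h', 'd'(3+8=11)->'l', 'f'(5+8=13)->'n', 'l'(11+8=19)->'t'
Result: lhfxhlnt


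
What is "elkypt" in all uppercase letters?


Input string: 'elkypt'
Operation: convert each letter to uppercase
Mapping: 'e'->'E', 'l'->'L', 'k'->'K', 'y'->'Y', 'p'->'P', 't'->'T'
Result: ELKYPT


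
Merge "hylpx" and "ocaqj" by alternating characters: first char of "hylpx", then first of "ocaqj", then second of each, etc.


String 1: 'hylpx'
String 2: 'ocaqj'
Operation: alternate characters
Pairs: 'h'+'o', 'y'+'c', 'l'+'a', 'p'+'q', 'x'+'j'
Result: hoyclapqxj


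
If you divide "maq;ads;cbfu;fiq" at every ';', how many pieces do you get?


Input string: 'maq;ads;cbfu;fiq'
Delimiter: ';'
Split result: 'maq', 'ads', 'cbfu', 'fiq'
Number of parts: 4


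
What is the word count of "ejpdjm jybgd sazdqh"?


Input string: 'ejpdjm jybgd sazdqh'
Operation: split by spaces
Words found: 'ejpdjm', 'jybgd', 'sazdqh'
Word count: 3


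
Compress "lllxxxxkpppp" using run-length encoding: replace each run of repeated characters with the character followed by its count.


Input: 'lllxxxxkpppp'
Operation: identify consecutive runs
Runs: 'lll' -> l3, 'xxxx' -> x4, 'k' -> k1, 'pppp' -> p4
Encoded: l3x4k1p4


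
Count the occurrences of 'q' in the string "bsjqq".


Input string: 'bsjqq'
Target character: 'q'
Scan each position: s[3]='q', s[4]='q'
Matches found at indices: 3, 4
Total: 2


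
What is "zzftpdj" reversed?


Input string: 'zzftpdj'
Operation: reverse character order
Original order: 'z' -> 'z' -> 'f' -> 't' -> 'p' -> 'd' -> 'j'
Reversed order: 'j' -> 'd' -> 'p' -> 't' -> 'f' -> 'z' -> 'z'
Result: jdptfzz


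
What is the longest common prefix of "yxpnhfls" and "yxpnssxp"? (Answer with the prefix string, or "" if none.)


String 1: 'yxpnhfls'
String 2: 'yxpnssxp'
Compare position by position:
pos 0: 'y' vs 'y' match
pos 1: 'x' vs 'x' match
pos 2: 'p' vs 'p' match
pos 3: 'n' vs 'n' match
pos 4: 'h' vs 's' differ -> stop
Longest common prefix: "yxpn" (length 4)


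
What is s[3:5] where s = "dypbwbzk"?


Input string: 'dypbwbzk'
Operation: slice [3:5]
Extract characters: s[3]='b', s[4]='w'
Result: bw


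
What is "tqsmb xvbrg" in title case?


Input string: 'tqsmb xvbrg'
Operation: capitalize first letter of each word
Word transformations: 'tqsmb'->'Tqsmb', 'xvbrg'->'Xvbrg'
Result: Tqsmb Xvbrg


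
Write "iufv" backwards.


Input string: 'iufv'
Operation: reverse character order
Original order: 'i' -> 'u' -> 'f' -> 'v'
Reversed order: 'v' -> 'f' -> 'u' -> 'i'
Result: vfui


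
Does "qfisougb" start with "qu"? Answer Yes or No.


Input string: 'qfisougb'
Prefix to check: 'qu'
First 2 characters of input: 'qf'
Match: False
Result: No


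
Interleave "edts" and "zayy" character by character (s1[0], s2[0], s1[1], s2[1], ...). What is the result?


String 1: 'edts'
String 2: 'zayy'
Operation: alternate characters
Pairs: 'e'+'z', 'd'+'a', 't'+'y', 's'+'y'
Result: ezdatysy


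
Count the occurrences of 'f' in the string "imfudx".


Input string: 'imfudx'
Target character: 'f'
Scan each position: s[2]='f'
Matches found at indices: 2
Total: 1


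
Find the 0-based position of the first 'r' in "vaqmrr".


Input string: 'vaqmrr'
Target: 'r'
Scanning left to right: s[0]='v', s[1]='a', s[2]='q', s[3]='m', s[4]='r'
First match at index: 4


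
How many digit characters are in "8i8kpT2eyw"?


Input string: '8i8kpT2eyw'
Operation: count digit characters (0-9)
Scan: '8'(digit), 'i', '8'(digit), 'k', 'p', 'T', '2'(digit), 'e', 'y', 'w'
Digits found: 3
Result: 3


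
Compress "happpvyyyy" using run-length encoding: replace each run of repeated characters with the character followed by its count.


Input: 'happpvyyyy'
Operation: identify consecutive runs
Runs: 'h' -> h1, 'a' -> a1, 'ppp' -> p3, 'v' -> v1, 'yyyy' -> y4
Encoded: h1a1p3v1y4


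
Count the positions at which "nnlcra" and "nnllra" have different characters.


String 1: 'nnlcra'
String 2: 'nnllra'
Compare each position: pos 0: 'n'=='n', pos 1: 'n'=='n', pos 2: 'l'=='l', pos 3: 'c'!='l', pos 4: 'r'=='r', pos 5: 'a'=='a'
Differing positions: 1
Hamming distance: 1


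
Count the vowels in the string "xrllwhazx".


Input string: 'xrllwhazx'
Operation: count vowels (a, e, i, o, u)
Scan: s[0]='x', s[1]='r', s[2]='l', s[3]='l', s[4]='w', s[5]='h', s[6]='a' (vowel), s[7]='z', s[8]='x'
Vowels found: 1
Result: 1


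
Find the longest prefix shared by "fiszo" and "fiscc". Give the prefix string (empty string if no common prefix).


String 1: 'fiszo'
String 2: 'fiscc'
Compare position by position:
pos 0: 'f' vs 'f' match
pos 1: 'i' vs 'i' match
pos 2: 's' vs 's' match
pos 3: 'z' vs 'c' differ -> stop
Longest common prefix: "fis" (length 3)


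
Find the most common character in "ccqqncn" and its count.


Input: 'ccqqncn'
Operation: tally each character
Counts: 'c':3, 'n':2, 'q':2
Maximum: 'c' appears 3 times


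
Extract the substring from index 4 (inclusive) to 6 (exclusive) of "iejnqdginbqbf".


Input string: 'iejnqdginbqbf'
Operation: slice [4:6]
Extract characters: s[4]='q', s[5]='d'
Result: qd


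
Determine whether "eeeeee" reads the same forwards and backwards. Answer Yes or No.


Input string: 'eeeeee'
Reversed: 'eeeeee'
Compare pairs: s[0]='e' vs s[5]='e' (match), s[1]='e' vs s[4]='e' (match), s[2]='e' vs s[3]='e' (match)
Palindrome: Yes


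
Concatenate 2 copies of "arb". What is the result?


Input string: 'arb'
Operation: repeat 2 times
Concatenation: 'arb' + 'arb'
Result: arbarb


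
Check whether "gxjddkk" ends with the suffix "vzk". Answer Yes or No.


Input string: 'gxjddkk'
Suffix to check: 'vzk'
Last 3 characters of input: 'dkk'
Match: False
Result: No


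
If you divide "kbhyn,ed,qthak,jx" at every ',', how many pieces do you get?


Input string: 'kbhyn,ed,qthak,jx'
Delimiter: ','
Split result: 'kbhyn', 'ed', 'qthak', 'jx'
Number of parts: 4


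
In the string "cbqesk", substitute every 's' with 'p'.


Input string: 'cbqesk'
Operation: replace 's' with 'p'
Positions of 's': 4
After replacement: cbqepk


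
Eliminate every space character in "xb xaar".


Input string: 'xb xaar'
Operation: remove all spaces
Words: 'xb', 'xaar'
Join without spaces: xbxaar


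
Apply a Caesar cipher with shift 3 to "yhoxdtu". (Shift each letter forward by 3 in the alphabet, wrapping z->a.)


Input: 'yhoxdtu', shift = 3
Operation: for each letter, (position + 3) mod 26
Mapping: 'y'(24+3=27, 27 mod 26=1)->'b', 'h'(7+3=10)->'k', 'o'(14+3=17)->'r', 'x'(23+3=26, 26 mod 26=0)->'a', 'd'(3+3=6)->'g', 't'(19+3=22)->'w', 'u'(20+3=23)->'x'
Result: bkragwx


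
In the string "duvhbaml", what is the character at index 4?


Input string: 'duvhbaml'
Operation: get character at index 4
Index mapping: s[0]='d', s[1]='u', s[2]='v', s[3]='h', s[4]='b'
Result: 'b'


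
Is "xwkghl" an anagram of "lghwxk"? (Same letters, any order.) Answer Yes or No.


String 1: 'lghwxk' -> sorted: 'ghklwx'
String 2: 'xwkghl' -> sorted: 'ghklwx'
Compare sorted forms: 'ghklwx' == 'ghklwx'
Anagram: Yes


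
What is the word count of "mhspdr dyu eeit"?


Input string: 'mhspdr dyu eeit'
Operation: split by spaces
Words found: 'mhspdr', 'dyu', 'eeit'
Word count: 3


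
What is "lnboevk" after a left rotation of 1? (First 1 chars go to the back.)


Input: 'lnboevk', shift = 1
Operation: split at index 1 and swap parts
Front part s[0:1] = 'l'
Back part s[1:] = 'nboevk'
Rotated = back + front = 'nboevk' + 'l'
Result: nboevkl


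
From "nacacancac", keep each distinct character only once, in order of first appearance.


Input: 'nacacancac'
Operation: keep first occurrence of each character
Scan: s[0]='n' new -> keep; s[1]='a' new -> keep; s[2]='c' new -> keep; s[3]='a' seen -> skip; s[4]='c' seen -> skip; s[5]='a' seen -> skip; s[6]='n' seen -> skip; s[7]='c' seen -> skip; s[8]='a' seen -> skip; s[9]='c' seen -> skip
Result: nac


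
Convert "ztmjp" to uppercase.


Input string: 'ztmjp'
Operation: convert each letter to uppercase
Mapping: 'z'->'Z', 't'->'T', 'm'->'M', 'j'->'J', 'p'->'P'
Result: ZTMJP


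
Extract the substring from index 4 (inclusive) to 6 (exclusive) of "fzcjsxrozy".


Input string: 'fzcjsxrozy'
Operation: slice [4:6]
Extract characters: s[4]='s', s[5]='x'
Result: sx


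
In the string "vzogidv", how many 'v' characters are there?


Input string: 'vzogidv'
Target character: 'v'
Scan each position: s[0]='v', s[6]='v'
Matches found at indices: 0, 6
Total: 2


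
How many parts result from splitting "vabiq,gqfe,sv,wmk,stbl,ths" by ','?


Input string: 'vabiq,gqfe,sv,wmk,stbl,ths'
Delimiter: ','
Split result: 'vabiq', 'gqfe', 'sv', 'wmk', 'stbl', 'ths'
Number of parts: 6


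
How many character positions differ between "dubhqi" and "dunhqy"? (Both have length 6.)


String 1: 'dubhqi'
String 2: 'dunhqy'
Compare each position: pos 0: 'd'=='d', pos 1: 'u'=='u', pos 2: 'b'!='n', pos 3: 'h'=='h', pos 4: 'q'=='q', pos 5: 'i'!='y'
Differing positions: 2
Hamming distance: 2


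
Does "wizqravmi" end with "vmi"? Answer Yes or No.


Input string: 'wizqravmi'
Suffix to check: 'vmi'
Last 3 characters of input: 'vmi'
Match: True
Result: Yes


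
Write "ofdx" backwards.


Input string: 'ofdx'
Operation: reverse character order
Original order: 'o' -> 'f' -> 'd' -> 'x'
Reversed order: 'x' -> 'd' -> 'f' -> 'o'
Result: xdfo


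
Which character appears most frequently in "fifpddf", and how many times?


Input: 'fifpddf'
Operation: tally each character
Counts: 'd':2, 'f':3, 'i':1, 'p':1
Maximum: 'f' appears 3 times


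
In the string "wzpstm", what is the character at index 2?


Input string: 'wzpstm'
Operation: get character at index 2
Index mapping: s[0]='w', s[1]='z', s[2]='p'
Result: 'p'


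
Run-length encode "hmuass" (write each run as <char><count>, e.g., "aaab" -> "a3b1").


Input: 'hmuass'
Operation: identify consecutive runs
Runs: 'h' -> h1, 'm' -> m1, 'u' -> u1, 'a' -> a1, 'ss' -> s2
Encoded: h1m1u1a1s2


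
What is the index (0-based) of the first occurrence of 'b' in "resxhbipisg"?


Input string: 'resxhbipisg'
Target: 'b'
Scanning left to right: s[0]='r', s[1]='e', s[2]='s', s[3]='x', s[4]='h', s[5]='b'
First match at index: 5


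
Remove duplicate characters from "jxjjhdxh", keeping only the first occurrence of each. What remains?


Input: 'jxjjhdxh'
Operation: keep first occurrence of each character
Scan: s[0]='j' new -> keep; s[1]='x' new -> keep; s[2]='j' seen -> skip; s[3]='j' seen -> skip; s[4]='h' new -> keep; s[5]='d' new -> keep; s[6]='x' seen -> skip; s[7]='h' seen -> skip
Result: jxhd


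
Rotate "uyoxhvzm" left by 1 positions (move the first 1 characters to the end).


Input: 'uyoxhvzm', shift = 1
Operation: split at index 1 and swap parts
Front part s[0:1] = 'u'
Back part s[1:] = 'yoxhvzm'
Rotated = back + front = 'yoxhvzm' + 'u'
Result: yoxhvzmu


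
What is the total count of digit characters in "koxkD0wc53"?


Input string: 'koxkD0wc53'
Operation: count digit characters (0-9)
Scan: 'k', 'o', 'x', 'k', 'D', '0'(digit), 'w', 'c', '5'(digit), '3'(digit)
Digits found: 3
Result: 3


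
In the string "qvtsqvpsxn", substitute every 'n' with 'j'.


Input string: 'qvtsqvpsxn'
Operation: replace 'n' with 'j'
Positions of 'n': 9
After replacement: qvtsqvpsxj


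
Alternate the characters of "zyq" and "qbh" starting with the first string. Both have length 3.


String 1: 'zyq'
String 2: 'qbh'
Operation: alternate characters
Pairs: 'z'+'q', 'y'+'b', 'q'+'h'
Result: zqybqh


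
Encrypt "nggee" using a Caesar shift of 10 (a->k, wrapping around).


Input: 'nggee', shift = 10
Operation: for each letter, (position + 10) mod 26
Mapping: 'n'(13+10=23)->'x', 'g'(6+10=16)->'q', 'g'(6+10=16)->'q', 'e'(4+10=14)->'o', 'e'(4+10=14)->'o'
Result: xqqoo


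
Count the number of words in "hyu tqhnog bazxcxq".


Input string: 'hyu tqhnog bazxcxq'
Operation: split by spaces
Words found: 'hyu', 'tqhnog', 'bazxcxq'
Word count: 3


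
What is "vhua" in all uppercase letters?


Input string: 'vhua'
Operation: convert each letter to uppercase
Mapping: 'v'->'V', 'h'->'H', 'u'->'U', 'a'->'A'
Result: VHUA


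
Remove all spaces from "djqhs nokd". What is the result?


Input string: 'djqhs nokd'
Operation: remove all spaces
Words: 'djqhs', 'nokd'
Join without spaces: djqhsnokd


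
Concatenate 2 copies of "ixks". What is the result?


Input string: 'ixks'
Operation: repeat 2 times
Concatenation: 'ixks' + 'ixks'
Result: ixksixks


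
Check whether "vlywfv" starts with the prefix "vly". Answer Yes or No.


Input string: 'vlywfv'
Prefix to check: 'vly'
First 3 characters of input: 'vly'
Match: True
Result: Yes


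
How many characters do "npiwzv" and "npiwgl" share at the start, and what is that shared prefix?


String 1: 'npiwzv'
String 2: 'npiwgl'
Compare position by position:
pos 0: 'n' vs 'n' match
pos 1: 'p' vs 'p' match
pos 2: 'i' vs 'i' match
pos 3: 'w' vs 'w' match
pos 4: 'z' vs 'g' differ -> stop
Longest common prefix: "npiw" (length 4)


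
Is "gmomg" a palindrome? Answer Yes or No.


Input string: 'gmomg'
Reversed: 'gmomg'
Compare pairs: s[0]='g' vs s[4]='g' (match), s[1]='m' vs s[3]='m' (match)
Palindrome: Yes


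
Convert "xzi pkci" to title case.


Input string: 'xzi pkci'
Operation: capitalize first letter of each word
Word transformations: 'xzi'->'Xzi', 'pkci'->'Pkci'
Result: Xzi Pkci


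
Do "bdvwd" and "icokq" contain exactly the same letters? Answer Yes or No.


String 1: 'bdvwd' -> sorted: 'bddvw'
String 2: 'icokq' -> sorted: 'cikoq'
Compare sorted forms: 'bddvw' != 'cikoq'
Anagram: No


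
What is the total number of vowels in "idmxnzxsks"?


Input string: 'idmxnzxsks'
Operation: count vowels (a, e, i, o, u)
Scan: s[0]='i' (vowel), s[1]='d', s[2]='m', s[3]='x', s[4]='n', s[5]='z', s[6]='x', s[7]='s', s[8]='k', s[9]='s'
Vowels found: 1
Result: 1


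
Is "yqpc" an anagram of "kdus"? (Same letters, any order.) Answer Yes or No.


String 1: 'kdus' -> sorted: 'dksu'
String 2: 'yqpc' -> sorted: 'cpqy'
Compare sorted forms: 'dksu' != 'cpqy'
Anagram: No


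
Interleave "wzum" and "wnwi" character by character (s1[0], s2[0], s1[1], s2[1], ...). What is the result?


String 1: 'wzum'
String 2: 'wnwi'
Operation: alternate characters
Pairs: 'w'+'w', 'z'+'n', 'u'+'w', 'm'+'i'
Result: wwznuwmi


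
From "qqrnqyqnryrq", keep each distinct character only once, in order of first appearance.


Input: 'qqrnqyqnryrq'
Operation: keep first occurrence of each character
Scan: s[0]='q' new -> keep; s[1]='q' seen -> skip; s[2]='r' new -> keep; s[3]='n' new -> keep; s[4]='q' seen -> skip; s[5]='y' new -> keep; s[6]='q' seen -> skip; s[7]='n' seen -> skip; s[8]='r' seen -> skip; s[9]='y' seen -> skip; s[10]='r' seen -> skip; s[11]='q' seen -> skip
Result: qrny
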